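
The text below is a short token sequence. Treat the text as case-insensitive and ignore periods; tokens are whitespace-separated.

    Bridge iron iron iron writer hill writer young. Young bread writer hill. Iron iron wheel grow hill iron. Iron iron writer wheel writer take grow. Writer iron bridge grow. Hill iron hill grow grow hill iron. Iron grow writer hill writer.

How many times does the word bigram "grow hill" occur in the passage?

3

Scanning the 40 overlapping bigram windows for "grow hill":
  position 16–17: grow hill
  position 29–30: grow hill
  position 34–35: grow hill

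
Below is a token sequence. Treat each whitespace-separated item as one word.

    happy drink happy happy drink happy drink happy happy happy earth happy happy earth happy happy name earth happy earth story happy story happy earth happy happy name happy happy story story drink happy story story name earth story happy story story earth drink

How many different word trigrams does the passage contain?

29

44 tokens → 42 trigram windows in total.
Repeated trigrams (each contributes count−1 duplicates):
  earth happy happy: 3
  happy drink happy: 3
  happy earth happy: 3
  happy story story: 3
  drink happy happy: 2
  earth story happy: 2
  happy happy earth: 2
  happy happy name: 2
  … (1 more repeated)
13 duplicate windows → 42 − 13 = 29 distinct.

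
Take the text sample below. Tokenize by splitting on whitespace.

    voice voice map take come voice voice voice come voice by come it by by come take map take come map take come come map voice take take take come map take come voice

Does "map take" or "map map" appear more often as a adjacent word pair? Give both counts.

"map take": 4 occurrences
"map map": 0 occurrences

"map take" (4 vs 0)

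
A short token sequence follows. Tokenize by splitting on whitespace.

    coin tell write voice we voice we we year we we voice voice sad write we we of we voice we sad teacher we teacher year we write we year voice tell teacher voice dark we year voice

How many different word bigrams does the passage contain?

38 tokens → 37 bigram windows in total.
Repeated bigrams (each contributes count−1 duplicates):
  voice we: 3
  we voice: 3
  we we: 3
  we year: 3
  write we: 2
  year voice: 2
  year we: 2
11 duplicate windows → 37 − 11 = 26 distinct.

26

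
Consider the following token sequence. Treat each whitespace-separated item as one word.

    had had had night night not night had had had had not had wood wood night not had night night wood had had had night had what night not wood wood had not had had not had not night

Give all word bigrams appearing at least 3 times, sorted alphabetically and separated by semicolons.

had had; had night; had not; night not; not had

Bigram counts meeting the condition (at least 3 times):
  had had: 8
  had night: 3
  had not: 4
  night not: 3
  not had: 4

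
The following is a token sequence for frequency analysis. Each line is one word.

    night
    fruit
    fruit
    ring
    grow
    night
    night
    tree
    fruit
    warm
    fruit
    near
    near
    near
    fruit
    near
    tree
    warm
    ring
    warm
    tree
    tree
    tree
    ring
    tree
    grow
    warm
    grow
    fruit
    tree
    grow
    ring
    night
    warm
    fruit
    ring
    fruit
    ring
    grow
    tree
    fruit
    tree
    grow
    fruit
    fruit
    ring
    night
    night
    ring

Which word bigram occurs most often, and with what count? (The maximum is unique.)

"fruit ring", 4 times

Bigram frequencies (highest first):
  fruit ring: 4
  tree grow: 3
  fruit fruit: 2
  ring grow: 2
  night night: 2
  tree fruit: 2
  … (26 more, each ≤ 2)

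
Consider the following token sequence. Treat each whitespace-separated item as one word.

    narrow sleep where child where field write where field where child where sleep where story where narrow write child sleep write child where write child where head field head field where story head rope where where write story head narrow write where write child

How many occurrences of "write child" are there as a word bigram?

4

Scanning the 43 overlapping bigram windows for "write child":
  position 18–19: write child
  position 21–22: write child
  position 24–25: write child
  position 43–44: write child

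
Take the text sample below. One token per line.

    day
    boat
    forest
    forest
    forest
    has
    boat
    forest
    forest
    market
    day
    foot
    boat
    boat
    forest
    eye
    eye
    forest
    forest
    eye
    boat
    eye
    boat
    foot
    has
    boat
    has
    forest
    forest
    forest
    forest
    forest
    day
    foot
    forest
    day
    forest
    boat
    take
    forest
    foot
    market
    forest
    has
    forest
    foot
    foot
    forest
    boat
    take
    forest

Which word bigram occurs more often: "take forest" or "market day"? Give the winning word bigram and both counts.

"take forest" (2 vs 1)

"take forest": 2 occurrences
"market day": 1 occurrence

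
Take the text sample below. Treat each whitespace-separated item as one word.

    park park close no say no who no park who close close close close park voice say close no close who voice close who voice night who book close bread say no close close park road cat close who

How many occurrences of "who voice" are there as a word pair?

Scanning the 38 overlapping bigram windows for "who voice":
  position 21–22: who voice
  position 24–25: who voice

2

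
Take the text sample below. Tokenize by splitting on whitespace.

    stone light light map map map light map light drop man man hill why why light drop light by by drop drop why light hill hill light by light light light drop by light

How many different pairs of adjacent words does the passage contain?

34 tokens → 33 bigram windows in total.
Repeated bigrams (each contributes count−1 duplicates):
  light drop: 3
  light light: 3
  by light: 2
  light by: 2
  light map: 2
  map light: 2
  map map: 2
  why light: 2
10 duplicate windows → 33 − 10 = 23 distinct.

23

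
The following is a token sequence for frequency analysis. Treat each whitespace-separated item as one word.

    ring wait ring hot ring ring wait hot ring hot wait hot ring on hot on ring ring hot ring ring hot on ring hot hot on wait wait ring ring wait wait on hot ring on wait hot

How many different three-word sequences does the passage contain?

30

39 tokens → 37 trigram windows in total.
Repeated trigrams (each contributes count−1 duplicates):
  hot on ring: 2
  hot ring on: 2
  hot ring ring: 2
  ring hot ring: 2
  ring ring hot: 2
  ring ring wait: 2
  wait hot ring: 2
7 duplicate windows → 37 − 7 = 30 distinct.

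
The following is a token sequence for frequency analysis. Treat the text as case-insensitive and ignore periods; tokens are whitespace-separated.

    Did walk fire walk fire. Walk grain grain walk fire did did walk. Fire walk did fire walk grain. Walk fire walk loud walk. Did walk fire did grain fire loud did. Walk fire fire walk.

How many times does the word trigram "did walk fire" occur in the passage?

Scanning the 34 overlapping trigram windows for "did walk fire":
  position 1–3: did walk fire
  position 12–14: did walk fire
  position 25–27: did walk fire
  position 32–34: did walk fire

4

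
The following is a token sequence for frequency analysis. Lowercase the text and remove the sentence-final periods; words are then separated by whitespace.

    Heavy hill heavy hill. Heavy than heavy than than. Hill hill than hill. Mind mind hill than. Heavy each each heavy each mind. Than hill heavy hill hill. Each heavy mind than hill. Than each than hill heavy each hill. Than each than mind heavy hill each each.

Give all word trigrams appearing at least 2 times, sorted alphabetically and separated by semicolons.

Trigram counts meeting the condition (at least 2 times):
  heavy hill heavy: 2
  hill heavy hill: 2
  hill than each: 2
  mind than hill: 2
  than each than: 2
  than hill heavy: 2

heavy hill heavy; hill heavy hill; hill than each; mind than hill; than each than; than hill heavy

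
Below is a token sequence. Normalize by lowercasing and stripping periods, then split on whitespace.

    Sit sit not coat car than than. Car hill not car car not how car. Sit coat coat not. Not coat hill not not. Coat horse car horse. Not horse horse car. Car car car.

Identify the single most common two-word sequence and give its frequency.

Bigram frequencies (highest first):
  car car: 4
  not coat: 3
  hill not: 2
  not not: 2
  horse car: 2
  sit sit: 1
  … (20 more, each ≤ 1)

"car car", 4 times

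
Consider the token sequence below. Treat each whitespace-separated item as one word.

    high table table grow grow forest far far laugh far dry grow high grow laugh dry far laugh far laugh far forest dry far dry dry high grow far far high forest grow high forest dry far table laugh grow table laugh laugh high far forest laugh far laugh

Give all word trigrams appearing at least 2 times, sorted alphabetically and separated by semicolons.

Trigram counts meeting the condition (at least 2 times):
  far laugh far: 3
  forest dry far: 2
  laugh far laugh: 2

far laugh far; forest dry far; laugh far laugh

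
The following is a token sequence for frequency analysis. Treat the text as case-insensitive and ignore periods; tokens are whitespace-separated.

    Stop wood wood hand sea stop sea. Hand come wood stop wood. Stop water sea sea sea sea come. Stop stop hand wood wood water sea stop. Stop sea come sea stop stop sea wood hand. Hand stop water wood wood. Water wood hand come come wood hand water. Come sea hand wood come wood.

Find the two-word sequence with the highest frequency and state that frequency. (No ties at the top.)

Bigram frequencies (highest first):
  wood hand: 4
  wood wood: 3
  sea stop: 3
  stop sea: 3
  come wood: 3
  sea sea: 3
  … (22 more, each ≤ 3)

"wood hand", 4 times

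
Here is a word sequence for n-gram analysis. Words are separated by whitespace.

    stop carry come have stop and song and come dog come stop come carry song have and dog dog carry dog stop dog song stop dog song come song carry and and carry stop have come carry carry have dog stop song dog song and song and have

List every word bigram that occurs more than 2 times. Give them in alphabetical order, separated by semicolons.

Bigram counts meeting the condition (more than 2 times):
  dog song: 3
  song and: 3

dog song; song and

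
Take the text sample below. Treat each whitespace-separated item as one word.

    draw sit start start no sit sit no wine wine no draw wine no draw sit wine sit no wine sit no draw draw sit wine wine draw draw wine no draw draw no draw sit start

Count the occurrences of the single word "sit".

8

Scanning the 37 tokens for "sit":
  position 2: sit
  position 6: sit
  position 7: sit
  position 16: sit
  position 18: sit
  position 21: sit
  position 25: sit
  position 36: sit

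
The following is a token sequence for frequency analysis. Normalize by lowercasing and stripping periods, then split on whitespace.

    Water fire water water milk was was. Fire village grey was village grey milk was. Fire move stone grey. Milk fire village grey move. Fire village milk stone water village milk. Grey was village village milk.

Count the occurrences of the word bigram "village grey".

Scanning the 35 overlapping bigram windows for "village grey":
  position 9–10: village grey
  position 12–13: village grey
  position 22–23: village grey

3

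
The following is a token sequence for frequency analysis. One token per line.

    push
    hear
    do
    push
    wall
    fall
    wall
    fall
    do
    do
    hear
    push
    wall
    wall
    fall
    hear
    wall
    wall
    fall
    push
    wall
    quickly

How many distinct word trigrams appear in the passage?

19

22 tokens → 20 trigram windows in total.
Repeated trigrams (each contributes count−1 duplicates):
  wall wall fall: 2
1 duplicate windows → 20 − 1 = 19 distinct.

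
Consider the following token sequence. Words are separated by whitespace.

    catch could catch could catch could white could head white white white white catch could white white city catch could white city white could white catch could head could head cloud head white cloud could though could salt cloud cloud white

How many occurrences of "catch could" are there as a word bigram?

6

Scanning the 40 overlapping bigram windows for "catch could":
  position 1–2: catch could
  position 3–4: catch could
  position 5–6: catch could
  position 14–15: catch could
  position 19–20: catch could
  position 26–27: catch could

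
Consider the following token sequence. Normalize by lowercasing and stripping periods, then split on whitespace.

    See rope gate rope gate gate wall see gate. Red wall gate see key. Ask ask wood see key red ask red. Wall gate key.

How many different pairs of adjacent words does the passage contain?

20

25 tokens → 24 bigram windows in total.
Repeated bigrams (each contributes count−1 duplicates):
  red wall: 2
  rope gate: 2
  see key: 2
  wall gate: 2
4 duplicate windows → 24 − 4 = 20 distinct.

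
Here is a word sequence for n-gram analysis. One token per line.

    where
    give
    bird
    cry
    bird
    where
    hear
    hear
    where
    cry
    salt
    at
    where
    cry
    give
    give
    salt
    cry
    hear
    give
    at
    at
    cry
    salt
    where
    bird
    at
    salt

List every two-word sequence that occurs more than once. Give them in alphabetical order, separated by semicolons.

cry salt; where cry

Bigram counts meeting the condition (more than once):
  cry salt: 2
  where cry: 2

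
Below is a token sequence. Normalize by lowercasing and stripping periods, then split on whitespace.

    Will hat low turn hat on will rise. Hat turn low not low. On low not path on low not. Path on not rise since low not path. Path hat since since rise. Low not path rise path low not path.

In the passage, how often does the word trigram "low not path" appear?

Scanning the 39 overlapping trigram windows for "low not path":
  position 15–17: low not path
  position 19–21: low not path
  position 26–28: low not path
  position 34–36: low not path
  position 39–41: low not path

5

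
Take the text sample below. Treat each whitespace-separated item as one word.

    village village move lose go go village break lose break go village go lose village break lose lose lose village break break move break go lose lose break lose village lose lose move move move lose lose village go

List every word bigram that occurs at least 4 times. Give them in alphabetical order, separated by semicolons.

lose lose; lose village

Bigram counts meeting the condition (at least 4 times):
  lose lose: 5
  lose village: 4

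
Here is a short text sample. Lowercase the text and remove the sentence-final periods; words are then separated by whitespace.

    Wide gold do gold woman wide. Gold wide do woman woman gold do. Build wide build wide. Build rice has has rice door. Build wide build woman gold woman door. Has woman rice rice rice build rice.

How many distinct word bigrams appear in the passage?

37 tokens → 36 bigram windows in total.
Repeated bigrams (each contributes count−1 duplicates):
  build wide: 3
  wide build: 3
  build rice: 2
  gold do: 2
  gold woman: 2
  rice rice: 2
  wide gold: 2
  woman gold: 2
10 duplicate windows → 36 − 10 = 26 distinct.

26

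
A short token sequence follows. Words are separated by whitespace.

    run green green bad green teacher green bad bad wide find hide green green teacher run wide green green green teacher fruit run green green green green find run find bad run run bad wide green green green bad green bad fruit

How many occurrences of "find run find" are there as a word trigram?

Scanning the 40 overlapping trigram windows for "find run find":
  position 28–30: find run find

1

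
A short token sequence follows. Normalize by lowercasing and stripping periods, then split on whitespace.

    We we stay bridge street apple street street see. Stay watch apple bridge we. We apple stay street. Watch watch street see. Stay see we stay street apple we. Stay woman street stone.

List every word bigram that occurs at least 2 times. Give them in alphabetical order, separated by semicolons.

see stay; stay street; street apple; street see; we stay; we we

Bigram counts meeting the condition (at least 2 times):
  see stay: 2
  stay street: 2
  street apple: 2
  street see: 2
  we stay: 3
  we we: 2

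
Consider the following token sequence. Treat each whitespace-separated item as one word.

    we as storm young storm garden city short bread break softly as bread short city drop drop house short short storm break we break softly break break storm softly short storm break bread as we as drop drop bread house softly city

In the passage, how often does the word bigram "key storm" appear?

0

Scanning the 41 overlapping bigram windows for "key storm":
  (none found)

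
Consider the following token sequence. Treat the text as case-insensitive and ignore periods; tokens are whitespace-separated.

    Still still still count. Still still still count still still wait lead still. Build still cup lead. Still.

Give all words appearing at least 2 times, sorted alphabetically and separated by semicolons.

Unigram counts meeting the condition (at least 2 times):
  count: 2
  lead: 2
  still: 11

count; lead; still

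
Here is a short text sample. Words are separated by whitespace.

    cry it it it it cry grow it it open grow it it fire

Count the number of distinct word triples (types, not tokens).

14 tokens → 12 trigram windows in total.
Repeated trigrams (each contributes count−1 duplicates):
  grow it it: 2
  it it it: 2
2 duplicate windows → 12 − 2 = 10 distinct.

10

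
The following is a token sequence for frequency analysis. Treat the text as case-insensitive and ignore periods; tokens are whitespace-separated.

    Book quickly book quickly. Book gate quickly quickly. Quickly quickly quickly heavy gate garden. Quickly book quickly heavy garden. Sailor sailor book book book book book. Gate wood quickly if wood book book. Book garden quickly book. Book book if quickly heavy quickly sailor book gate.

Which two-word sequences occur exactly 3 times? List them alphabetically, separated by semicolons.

Bigram counts meeting the condition (exactly 3 times):
  book gate: 3
  book quickly: 3
  quickly heavy: 3

book gate; book quickly; quickly heavy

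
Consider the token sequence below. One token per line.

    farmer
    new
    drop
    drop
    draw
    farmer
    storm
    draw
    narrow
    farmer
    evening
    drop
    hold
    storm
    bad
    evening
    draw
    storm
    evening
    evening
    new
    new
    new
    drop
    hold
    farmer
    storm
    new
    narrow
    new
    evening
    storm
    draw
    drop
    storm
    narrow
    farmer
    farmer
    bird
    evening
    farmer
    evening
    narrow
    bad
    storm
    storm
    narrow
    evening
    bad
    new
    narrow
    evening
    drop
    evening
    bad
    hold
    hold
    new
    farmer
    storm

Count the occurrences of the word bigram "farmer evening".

2

Scanning the 59 overlapping bigram windows for "farmer evening":
  position 10–11: farmer evening
  position 41–42: farmer evening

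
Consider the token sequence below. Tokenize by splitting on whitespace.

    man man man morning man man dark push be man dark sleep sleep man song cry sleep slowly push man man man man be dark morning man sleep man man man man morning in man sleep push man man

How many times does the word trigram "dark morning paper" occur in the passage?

Scanning the 37 overlapping trigram windows for "dark morning paper":
  (none found)

0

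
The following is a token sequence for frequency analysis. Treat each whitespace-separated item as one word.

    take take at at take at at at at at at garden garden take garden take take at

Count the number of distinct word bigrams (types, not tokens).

8

18 tokens → 17 bigram windows in total.
Repeated bigrams (each contributes count−1 duplicates):
  at at: 6
  take at: 3
  garden take: 2
  take take: 2
9 duplicate windows → 17 − 9 = 8 distinct.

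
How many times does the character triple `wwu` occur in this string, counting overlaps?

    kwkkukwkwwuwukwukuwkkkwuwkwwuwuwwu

Sliding a length-3 window over the 34 characters (32 positions):
  position 9–11: wwu
  position 27–29: wwu
  position 32–34: wwu

3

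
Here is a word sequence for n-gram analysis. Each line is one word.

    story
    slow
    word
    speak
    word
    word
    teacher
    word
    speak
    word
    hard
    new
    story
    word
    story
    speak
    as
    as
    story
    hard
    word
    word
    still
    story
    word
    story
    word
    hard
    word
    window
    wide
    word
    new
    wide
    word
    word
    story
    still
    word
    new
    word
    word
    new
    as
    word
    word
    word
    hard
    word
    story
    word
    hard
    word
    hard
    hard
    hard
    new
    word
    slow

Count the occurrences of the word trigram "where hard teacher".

0

Scanning the 57 overlapping trigram windows for "where hard teacher":
  (none found)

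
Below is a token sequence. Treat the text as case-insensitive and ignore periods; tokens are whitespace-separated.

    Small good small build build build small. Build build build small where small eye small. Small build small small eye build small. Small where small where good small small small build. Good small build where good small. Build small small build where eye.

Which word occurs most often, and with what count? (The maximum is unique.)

"small", 19 times

Unigram frequencies (highest first):
  small: 19
  build: 12
  where: 5
  good: 4
  eye: 3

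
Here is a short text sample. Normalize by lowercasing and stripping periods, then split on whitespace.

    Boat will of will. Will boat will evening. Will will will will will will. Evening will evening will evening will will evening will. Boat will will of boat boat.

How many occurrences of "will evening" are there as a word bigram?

5

Scanning the 28 overlapping bigram windows for "will evening":
  position 7–8: will evening
  position 14–15: will evening
  position 16–17: will evening
  position 18–19: will evening
  position 21–22: will evening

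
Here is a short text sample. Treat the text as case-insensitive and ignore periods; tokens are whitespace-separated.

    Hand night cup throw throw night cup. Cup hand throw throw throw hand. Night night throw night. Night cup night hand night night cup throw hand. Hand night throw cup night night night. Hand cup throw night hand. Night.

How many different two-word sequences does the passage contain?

39 tokens → 38 bigram windows in total.
Repeated bigrams (each contributes count−1 duplicates):
  hand night: 5
  night night: 5
  night cup: 4
  cup throw: 3
  night hand: 3
  throw night: 3
  throw throw: 3
  cup night: 2
  … (2 more repeated)
22 duplicate windows → 38 − 22 = 16 distinct.

16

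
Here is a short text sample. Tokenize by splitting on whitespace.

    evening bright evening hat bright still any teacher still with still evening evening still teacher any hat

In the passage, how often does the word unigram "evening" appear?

4

Scanning the 17 tokens for "evening":
  position 1: evening
  position 3: evening
  position 12: evening
  position 13: evening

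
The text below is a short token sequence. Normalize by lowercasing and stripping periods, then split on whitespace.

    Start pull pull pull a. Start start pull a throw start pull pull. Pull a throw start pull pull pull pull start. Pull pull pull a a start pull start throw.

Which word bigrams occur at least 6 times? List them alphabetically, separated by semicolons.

pull pull; start pull

Bigram counts meeting the condition (at least 6 times):
  pull pull: 9
  start pull: 6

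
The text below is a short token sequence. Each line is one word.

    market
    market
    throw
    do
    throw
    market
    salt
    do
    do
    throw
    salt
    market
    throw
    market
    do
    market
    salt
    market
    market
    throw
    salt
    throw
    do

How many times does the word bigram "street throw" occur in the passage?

0

Scanning the 22 overlapping bigram windows for "street throw":
  (none found)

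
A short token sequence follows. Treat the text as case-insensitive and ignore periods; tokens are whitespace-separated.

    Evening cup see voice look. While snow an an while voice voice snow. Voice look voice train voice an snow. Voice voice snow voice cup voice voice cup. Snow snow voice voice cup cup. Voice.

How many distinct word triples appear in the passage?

29

35 tokens → 33 trigram windows in total.
Repeated trigrams (each contributes count−1 duplicates):
  snow voice voice: 2
  voice snow voice: 2
  voice voice cup: 2
  voice voice snow: 2
4 duplicate windows → 33 − 4 = 29 distinct.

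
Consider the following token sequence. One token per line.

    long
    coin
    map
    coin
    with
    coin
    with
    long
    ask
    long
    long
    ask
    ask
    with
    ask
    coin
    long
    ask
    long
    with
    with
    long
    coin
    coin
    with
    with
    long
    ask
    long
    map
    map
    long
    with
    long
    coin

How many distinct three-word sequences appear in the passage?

35 tokens → 33 trigram windows in total.
Repeated trigrams (each contributes count−1 duplicates):
  long ask long: 3
  with long ask: 2
  with long coin: 2
  with with long: 2
5 duplicate windows → 33 − 5 = 28 distinct.

28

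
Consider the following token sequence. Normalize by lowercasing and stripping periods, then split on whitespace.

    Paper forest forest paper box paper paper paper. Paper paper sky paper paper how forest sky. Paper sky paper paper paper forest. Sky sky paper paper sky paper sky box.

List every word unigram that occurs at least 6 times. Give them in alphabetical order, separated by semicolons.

Unigram counts meeting the condition (at least 6 times):
  paper: 16
  sky: 7

paper; sky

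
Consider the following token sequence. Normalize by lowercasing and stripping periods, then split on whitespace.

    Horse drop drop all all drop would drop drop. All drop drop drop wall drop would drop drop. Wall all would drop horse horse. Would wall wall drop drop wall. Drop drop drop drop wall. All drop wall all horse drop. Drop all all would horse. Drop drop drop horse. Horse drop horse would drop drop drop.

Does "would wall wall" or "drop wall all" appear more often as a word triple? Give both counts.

"drop wall all" (3 vs 1)

"would wall wall": 1 occurrence
"drop wall all": 3 occurrences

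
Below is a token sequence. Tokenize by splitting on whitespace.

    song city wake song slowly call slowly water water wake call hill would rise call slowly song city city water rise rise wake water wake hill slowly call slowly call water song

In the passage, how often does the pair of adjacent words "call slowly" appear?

3

Scanning the 31 overlapping bigram windows for "call slowly":
  position 6–7: call slowly
  position 15–16: call slowly
  position 28–29: call slowly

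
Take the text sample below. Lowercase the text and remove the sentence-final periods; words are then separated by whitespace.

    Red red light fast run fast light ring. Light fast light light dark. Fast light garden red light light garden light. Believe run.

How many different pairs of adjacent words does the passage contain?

16

23 tokens → 22 bigram windows in total.
Repeated bigrams (each contributes count−1 duplicates):
  fast light: 3
  light fast: 2
  light garden: 2
  light light: 2
  red light: 2
6 duplicate windows → 22 − 6 = 16 distinct.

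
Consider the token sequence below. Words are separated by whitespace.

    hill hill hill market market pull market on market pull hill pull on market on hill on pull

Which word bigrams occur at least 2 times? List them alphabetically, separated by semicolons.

hill hill; market on; market pull; on market

Bigram counts meeting the condition (at least 2 times):
  hill hill: 2
  market on: 2
  market pull: 2
  on market: 2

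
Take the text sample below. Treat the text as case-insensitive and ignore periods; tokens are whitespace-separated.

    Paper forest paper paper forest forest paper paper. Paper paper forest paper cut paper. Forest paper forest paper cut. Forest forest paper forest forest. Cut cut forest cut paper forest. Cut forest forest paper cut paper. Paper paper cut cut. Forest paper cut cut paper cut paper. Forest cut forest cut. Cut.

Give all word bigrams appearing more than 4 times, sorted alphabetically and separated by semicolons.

Bigram counts meeting the condition (more than 4 times):
  cut forest: 5
  cut paper: 5
  forest cut: 5
  forest paper: 8
  paper cut: 6
  paper forest: 8
  paper paper: 6

cut forest; cut paper; forest cut; forest paper; paper cut; paper forest; paper paper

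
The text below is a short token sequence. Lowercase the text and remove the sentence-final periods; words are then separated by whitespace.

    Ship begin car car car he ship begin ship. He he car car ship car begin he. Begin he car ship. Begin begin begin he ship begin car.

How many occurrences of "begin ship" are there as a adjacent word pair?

Scanning the 27 overlapping bigram windows for "begin ship":
  position 8–9: begin ship

1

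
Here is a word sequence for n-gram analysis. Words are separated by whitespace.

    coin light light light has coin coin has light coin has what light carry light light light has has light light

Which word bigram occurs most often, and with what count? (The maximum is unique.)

Bigram frequencies (highest first):
  light light: 5
  light has: 2
  coin has: 2
  has light: 2
  coin light: 1
  has coin: 1
  … (7 more, each ≤ 1)

"light light", 5 times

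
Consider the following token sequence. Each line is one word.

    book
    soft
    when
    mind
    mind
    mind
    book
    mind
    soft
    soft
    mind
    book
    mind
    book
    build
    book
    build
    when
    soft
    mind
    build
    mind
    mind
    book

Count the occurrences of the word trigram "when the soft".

Scanning the 22 overlapping trigram windows for "when the soft":
  (none found)

0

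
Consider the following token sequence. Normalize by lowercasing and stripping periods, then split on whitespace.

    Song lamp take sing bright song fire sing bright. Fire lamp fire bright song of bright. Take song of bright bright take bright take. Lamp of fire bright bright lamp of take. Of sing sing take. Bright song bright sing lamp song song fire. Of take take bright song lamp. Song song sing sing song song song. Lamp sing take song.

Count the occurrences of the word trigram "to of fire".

Scanning the 59 overlapping trigram windows for "to of fire":
  (none found)

0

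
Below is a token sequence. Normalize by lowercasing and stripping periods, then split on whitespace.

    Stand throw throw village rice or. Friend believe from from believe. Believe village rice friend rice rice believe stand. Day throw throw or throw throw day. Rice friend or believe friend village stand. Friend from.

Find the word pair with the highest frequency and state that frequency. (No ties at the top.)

"throw throw", 3 times

Bigram frequencies (highest first):
  throw throw: 3
  village rice: 2
  rice friend: 2
  stand throw: 1
  throw village: 1
  rice or: 1
  … (24 more, each ≤ 1)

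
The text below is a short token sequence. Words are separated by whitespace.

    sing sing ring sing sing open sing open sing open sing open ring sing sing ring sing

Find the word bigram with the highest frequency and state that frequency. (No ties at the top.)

Bigram frequencies (highest first):
  sing open: 4
  sing sing: 3
  ring sing: 3
  open sing: 3
  sing ring: 2
  open ring: 1

"sing open", 4 times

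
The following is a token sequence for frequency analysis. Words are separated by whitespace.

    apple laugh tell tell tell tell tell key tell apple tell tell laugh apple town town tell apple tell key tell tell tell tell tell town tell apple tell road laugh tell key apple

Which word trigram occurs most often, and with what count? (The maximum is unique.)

Trigram frequencies (highest first):
  tell tell tell: 6
  tell apple tell: 3
  tell key tell: 2
  town tell apple: 2
  apple laugh tell: 1
  laugh tell tell: 1
  … (17 more, each ≤ 1)

"tell tell tell", 6 times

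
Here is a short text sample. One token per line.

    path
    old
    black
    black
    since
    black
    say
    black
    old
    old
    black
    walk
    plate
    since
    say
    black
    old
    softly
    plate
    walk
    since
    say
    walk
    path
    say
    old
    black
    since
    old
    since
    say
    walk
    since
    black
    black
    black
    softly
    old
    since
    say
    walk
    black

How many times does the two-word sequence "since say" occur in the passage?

4

Scanning the 41 overlapping bigram windows for "since say":
  position 14–15: since say
  position 21–22: since say
  position 30–31: since say
  position 39–40: since say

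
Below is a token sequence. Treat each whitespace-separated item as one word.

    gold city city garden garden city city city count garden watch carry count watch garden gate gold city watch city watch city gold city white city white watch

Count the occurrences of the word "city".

10

Scanning the 28 tokens for "city":
  position 2: city
  position 3: city
  position 6: city
  position 7: city
  position 8: city
  position 18: city
  position 20: city
  position 22: city
  position 24: city
  position 26: city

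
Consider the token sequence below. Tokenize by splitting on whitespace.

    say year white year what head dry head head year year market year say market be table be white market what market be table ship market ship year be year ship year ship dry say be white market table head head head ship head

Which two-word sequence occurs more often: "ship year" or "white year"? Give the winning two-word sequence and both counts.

"ship year" (2 vs 1)

"ship year": 2 occurrences
"white year": 1 occurrence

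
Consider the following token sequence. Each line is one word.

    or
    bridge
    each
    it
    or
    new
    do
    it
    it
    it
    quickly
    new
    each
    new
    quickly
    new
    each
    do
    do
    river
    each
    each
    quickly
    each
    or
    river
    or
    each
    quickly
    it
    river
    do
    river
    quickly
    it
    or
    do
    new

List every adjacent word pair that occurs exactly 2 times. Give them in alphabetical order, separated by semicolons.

Bigram counts meeting the condition (exactly 2 times):
  do river: 2
  each quickly: 2
  it it: 2
  it or: 2
  new each: 2
  quickly it: 2
  quickly new: 2

do river; each quickly; it it; it or; new each; quickly it; quickly new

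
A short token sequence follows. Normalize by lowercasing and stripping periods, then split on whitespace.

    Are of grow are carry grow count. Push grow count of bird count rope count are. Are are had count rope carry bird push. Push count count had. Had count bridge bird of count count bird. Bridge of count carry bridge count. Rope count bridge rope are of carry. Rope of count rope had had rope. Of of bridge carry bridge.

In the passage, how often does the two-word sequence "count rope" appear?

4

Scanning the 60 overlapping bigram windows for "count rope":
  position 13–14: count rope
  position 20–21: count rope
  position 42–43: count rope
  position 52–53: count rope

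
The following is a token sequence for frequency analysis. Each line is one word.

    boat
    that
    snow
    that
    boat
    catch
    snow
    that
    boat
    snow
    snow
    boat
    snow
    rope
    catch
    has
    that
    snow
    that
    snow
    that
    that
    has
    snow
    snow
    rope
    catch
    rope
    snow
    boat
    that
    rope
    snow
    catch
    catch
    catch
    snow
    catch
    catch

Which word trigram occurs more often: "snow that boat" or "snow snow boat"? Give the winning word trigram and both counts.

"snow that boat": 2 occurrences
"snow snow boat": 1 occurrence

"snow that boat" (2 vs 1)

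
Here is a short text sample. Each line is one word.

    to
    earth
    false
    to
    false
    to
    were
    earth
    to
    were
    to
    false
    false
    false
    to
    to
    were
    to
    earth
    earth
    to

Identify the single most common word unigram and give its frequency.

Unigram frequencies (highest first):
  to: 9
  false: 5
  earth: 4
  were: 3

"to", 9 times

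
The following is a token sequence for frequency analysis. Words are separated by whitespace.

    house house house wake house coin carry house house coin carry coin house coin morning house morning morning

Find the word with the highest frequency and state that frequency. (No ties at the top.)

"house", 8 times

Unigram frequencies (highest first):
  house: 8
  coin: 4
  morning: 3
  carry: 2
  wake: 1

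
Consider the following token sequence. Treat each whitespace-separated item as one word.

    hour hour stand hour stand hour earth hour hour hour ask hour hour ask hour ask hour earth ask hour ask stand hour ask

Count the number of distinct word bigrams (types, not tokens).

9

24 tokens → 23 bigram windows in total.
Repeated bigrams (each contributes count−1 duplicates):
  hour ask: 5
  ask hour: 4
  hour hour: 4
  stand hour: 3
  hour earth: 2
  hour stand: 2
14 duplicate windows → 23 − 14 = 9 distinct.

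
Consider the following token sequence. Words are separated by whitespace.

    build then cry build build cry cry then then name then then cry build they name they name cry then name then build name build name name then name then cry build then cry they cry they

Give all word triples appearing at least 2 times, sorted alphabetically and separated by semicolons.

build then cry; then cry build; then name then

Trigram counts meeting the condition (at least 2 times):
  build then cry: 2
  then cry build: 3
  then name then: 3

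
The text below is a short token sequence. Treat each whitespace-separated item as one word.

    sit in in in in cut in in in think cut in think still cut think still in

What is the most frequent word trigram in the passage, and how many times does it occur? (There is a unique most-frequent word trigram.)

Trigram frequencies (highest first):
  in in in: 3
  sit in in: 1
  in in cut: 1
  in cut in: 1
  cut in in: 1
  in in think: 1
  … (8 more, each ≤ 1)

"in in in", 3 times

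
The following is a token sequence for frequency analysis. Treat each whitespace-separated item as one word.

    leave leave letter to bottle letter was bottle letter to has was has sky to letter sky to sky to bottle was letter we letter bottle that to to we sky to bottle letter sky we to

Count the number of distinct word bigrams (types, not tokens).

27

37 tokens → 36 bigram windows in total.
Repeated bigrams (each contributes count−1 duplicates):
  sky to: 4
  bottle letter: 3
  to bottle: 3
  letter sky: 2
  letter to: 2
9 duplicate windows → 36 − 9 = 27 distinct.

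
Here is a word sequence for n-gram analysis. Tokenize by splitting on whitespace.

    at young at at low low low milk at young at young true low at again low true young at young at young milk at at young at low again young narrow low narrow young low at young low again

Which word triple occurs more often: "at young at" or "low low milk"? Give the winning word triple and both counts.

"at young at": 4 occurrences
"low low milk": 1 occurrence

"at young at" (4 vs 1)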